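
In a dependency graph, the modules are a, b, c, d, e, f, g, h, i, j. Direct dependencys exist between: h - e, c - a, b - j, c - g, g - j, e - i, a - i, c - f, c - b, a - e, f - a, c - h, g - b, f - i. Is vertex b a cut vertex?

Deleting b leaves 2 components (was 2), so b is not a cut vertex.

No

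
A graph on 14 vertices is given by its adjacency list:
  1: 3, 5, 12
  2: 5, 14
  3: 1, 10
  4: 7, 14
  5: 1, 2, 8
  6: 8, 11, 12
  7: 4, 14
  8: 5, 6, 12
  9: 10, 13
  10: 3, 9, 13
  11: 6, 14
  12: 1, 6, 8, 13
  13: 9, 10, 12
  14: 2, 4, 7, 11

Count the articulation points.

1

Removing 14 increases the component count from 1 to 2, so 14 is a cut vertex.
By contrast removing 8 leaves 1 component; it is not a cut vertex. No other vertex is a cut vertex either.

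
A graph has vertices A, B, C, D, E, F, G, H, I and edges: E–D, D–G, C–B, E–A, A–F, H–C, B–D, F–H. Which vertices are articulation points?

Removing D increases the component count from 2 to 3, so D is a cut vertex.
By contrast removing E leaves 2 components; it is not a cut vertex. No other vertex is a cut vertex either.

D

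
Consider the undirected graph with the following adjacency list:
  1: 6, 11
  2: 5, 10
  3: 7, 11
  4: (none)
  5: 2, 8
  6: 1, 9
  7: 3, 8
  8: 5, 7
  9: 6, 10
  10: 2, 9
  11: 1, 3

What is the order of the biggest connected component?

10

4 is isolated — a component by itself.
Starting from 1 we can reach 1, 2, 3, 5, 6, 7, 8, 9, 10, 11. That is one component of size 10.
The largest has 10 vertices.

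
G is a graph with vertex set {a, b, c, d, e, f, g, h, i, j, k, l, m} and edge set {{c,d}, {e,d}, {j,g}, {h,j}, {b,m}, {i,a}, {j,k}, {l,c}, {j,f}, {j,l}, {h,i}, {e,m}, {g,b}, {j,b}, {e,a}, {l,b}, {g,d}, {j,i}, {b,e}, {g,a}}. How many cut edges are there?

2

The edges on the cycle j-l-c-d-e-b-j are not bridges since each lies on that cycle.
But removing k-j disconnects k from j; removing f-j disconnects f from j — these are bridges.
That makes 2 bridges.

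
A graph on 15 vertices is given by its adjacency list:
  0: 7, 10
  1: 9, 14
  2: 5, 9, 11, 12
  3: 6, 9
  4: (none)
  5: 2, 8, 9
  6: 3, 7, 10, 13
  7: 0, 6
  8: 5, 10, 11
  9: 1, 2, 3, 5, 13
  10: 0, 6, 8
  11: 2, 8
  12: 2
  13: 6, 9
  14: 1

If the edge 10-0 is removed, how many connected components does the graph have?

10 and 0 are still connected via 10-6-7-0, so the component count stays at 2.

2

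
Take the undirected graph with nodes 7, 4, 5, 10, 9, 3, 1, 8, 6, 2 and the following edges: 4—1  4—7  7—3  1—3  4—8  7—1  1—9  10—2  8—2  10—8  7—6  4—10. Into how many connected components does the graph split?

2

5 is isolated — a component by itself.
Starting from 1 we can reach 1, 2, 3, 4, 6, 7, 8, 9, 10. That is one component of size 9.
Total: 2 components.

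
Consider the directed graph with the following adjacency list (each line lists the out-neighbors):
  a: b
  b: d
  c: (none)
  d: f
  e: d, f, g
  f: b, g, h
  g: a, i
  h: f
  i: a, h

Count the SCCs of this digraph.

3

{a, b, d, f, g, h, i} are all mutually reachable — one SCC of size 7.
{c} is an SCC by itself.
{e} is an SCC by itself.
That gives 3 strongly connected components.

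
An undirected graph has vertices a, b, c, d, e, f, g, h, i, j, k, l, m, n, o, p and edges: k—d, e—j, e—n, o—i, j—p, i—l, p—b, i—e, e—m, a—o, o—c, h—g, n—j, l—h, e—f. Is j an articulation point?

Yes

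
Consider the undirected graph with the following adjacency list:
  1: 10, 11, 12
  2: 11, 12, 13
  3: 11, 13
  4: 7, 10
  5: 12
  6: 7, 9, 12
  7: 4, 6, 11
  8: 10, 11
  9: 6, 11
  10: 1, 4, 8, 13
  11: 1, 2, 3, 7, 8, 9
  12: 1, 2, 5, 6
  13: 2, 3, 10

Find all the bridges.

12-5

The edges on the cycle 11-7-4-10-1-11 are not bridges since each lies on that cycle.
But removing 12-5 disconnects 12 from 5 — this is a bridge.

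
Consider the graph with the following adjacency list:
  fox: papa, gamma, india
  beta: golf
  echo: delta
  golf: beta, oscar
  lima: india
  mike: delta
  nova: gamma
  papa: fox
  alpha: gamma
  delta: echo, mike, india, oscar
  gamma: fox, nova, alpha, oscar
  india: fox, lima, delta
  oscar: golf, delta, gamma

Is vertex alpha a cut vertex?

No

Deleting alpha leaves 1 component (was 1), so alpha is not a cut vertex.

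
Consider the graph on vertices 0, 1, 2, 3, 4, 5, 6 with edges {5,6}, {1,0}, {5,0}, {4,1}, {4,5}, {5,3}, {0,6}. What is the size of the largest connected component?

6

2 is isolated — a component by itself.
Starting from 0 we can reach 0, 1, 3, 4, 5, 6. That is one component of size 6.
The largest has 6 vertices.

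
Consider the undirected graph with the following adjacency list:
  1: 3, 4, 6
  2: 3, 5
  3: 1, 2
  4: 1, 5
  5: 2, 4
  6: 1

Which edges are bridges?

The edges on the cycle 1-4-5-2-3-1 are not bridges since each lies on that cycle.
But removing 1-6 disconnects 1 from 6 — this is a bridge.

1-6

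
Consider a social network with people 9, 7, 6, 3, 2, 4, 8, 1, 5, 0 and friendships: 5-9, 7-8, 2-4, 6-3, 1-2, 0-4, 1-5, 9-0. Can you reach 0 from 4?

From 4 we can reach 0, 1, 2, 4, 5, 9, which includes 0.

Yes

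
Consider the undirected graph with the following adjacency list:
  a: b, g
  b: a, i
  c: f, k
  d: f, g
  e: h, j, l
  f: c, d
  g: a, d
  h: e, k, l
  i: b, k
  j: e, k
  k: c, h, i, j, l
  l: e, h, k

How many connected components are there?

Starting from a we can reach a, b, c, d, e, f, g, h, i, j, k, l. That is one component of size 12.
Total: 1 component.

1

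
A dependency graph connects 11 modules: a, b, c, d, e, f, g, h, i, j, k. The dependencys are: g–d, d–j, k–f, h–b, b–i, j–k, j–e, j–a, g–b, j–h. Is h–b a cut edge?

After removing h–b, the path h-j-d-g-b still connects them, so the edge is not a bridge.

No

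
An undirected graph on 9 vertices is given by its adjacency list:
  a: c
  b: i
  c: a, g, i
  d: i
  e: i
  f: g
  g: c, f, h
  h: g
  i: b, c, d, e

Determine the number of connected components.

Starting from a we can reach a, b, c, d, e, f, g, h, i. That is one component of size 9.
Total: 1 component.

1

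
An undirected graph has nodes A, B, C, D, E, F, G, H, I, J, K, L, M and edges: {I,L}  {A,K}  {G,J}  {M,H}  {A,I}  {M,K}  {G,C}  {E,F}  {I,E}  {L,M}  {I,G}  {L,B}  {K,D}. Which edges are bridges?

The edges on the cycle A-I-L-M-K-A are not bridges since each lies on that cycle.
But removing H - M disconnects H from M; removing E - F disconnects E from F; removing K - D disconnects K from D; removing I - G disconnects I from G — these are bridges.
In total 8 edges are bridges.

B-L, C-G, D-K, E-F, E-I, G-I, G-J, H-M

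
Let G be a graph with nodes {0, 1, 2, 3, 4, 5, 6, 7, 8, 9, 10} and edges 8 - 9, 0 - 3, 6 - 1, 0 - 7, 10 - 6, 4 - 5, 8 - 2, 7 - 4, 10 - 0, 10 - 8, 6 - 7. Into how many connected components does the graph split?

Starting from 0 we can reach 0, 1, 2, 3, 4, 5, 6, 7, 8, 9, 10. That is one component of size 11.
Total: 1 component.

1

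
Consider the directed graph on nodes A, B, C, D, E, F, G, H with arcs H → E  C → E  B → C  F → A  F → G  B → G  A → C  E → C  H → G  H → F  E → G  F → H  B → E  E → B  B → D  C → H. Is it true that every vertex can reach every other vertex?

No

There is no directed path from G to A, so the graph is not strongly connected.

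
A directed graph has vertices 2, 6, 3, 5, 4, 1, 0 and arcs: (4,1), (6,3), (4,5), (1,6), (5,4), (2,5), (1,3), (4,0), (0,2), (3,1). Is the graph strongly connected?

There is no directed path from 6 to 5, so the graph is not strongly connected.

No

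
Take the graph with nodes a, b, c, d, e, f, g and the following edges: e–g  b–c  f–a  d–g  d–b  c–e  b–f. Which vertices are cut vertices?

Removing b increases the component count from 1 to 2, so b is a cut vertex.
Removing f increases the component count from 1 to 2, so f is a cut vertex.
By contrast removing g leaves 1 component; it is not a cut vertex. No other vertex is a cut vertex either.

b, f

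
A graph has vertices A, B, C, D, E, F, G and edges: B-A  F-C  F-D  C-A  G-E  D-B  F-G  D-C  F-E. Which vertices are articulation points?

Removing F increases the component count from 1 to 2, so F is a cut vertex.
By contrast removing G leaves 1 component; it is not a cut vertex. No other vertex is a cut vertex either.

F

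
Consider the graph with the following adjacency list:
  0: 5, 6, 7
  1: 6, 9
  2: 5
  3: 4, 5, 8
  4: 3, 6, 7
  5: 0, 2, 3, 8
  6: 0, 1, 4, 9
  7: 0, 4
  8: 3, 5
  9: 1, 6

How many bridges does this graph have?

1

The edges on the cycle 6-1-9-6 are not bridges since each lies on that cycle.
But removing 2-5 disconnects 2 from 5 — this is a bridge.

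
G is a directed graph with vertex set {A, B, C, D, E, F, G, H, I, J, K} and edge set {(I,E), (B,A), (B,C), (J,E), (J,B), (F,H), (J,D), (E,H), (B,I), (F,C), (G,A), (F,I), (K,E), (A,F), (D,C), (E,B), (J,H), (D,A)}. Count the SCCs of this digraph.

7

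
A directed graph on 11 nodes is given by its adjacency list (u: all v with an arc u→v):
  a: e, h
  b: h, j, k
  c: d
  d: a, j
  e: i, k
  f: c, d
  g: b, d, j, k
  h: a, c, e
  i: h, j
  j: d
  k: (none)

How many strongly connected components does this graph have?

5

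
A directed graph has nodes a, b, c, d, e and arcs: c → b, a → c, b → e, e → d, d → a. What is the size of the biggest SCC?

{a, b, c, d, e} are all mutually reachable — one SCC of size 5.
The largest has 5 vertices.

5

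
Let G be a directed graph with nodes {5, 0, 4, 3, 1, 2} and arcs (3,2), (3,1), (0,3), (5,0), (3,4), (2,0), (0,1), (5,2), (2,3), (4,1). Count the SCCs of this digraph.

{0, 2, 3} are all mutually reachable — one SCC of size 3.
{4} is an SCC by itself.
{1} is an SCC by itself.
{5} is an SCC by itself.
That gives 4 strongly connected components.

4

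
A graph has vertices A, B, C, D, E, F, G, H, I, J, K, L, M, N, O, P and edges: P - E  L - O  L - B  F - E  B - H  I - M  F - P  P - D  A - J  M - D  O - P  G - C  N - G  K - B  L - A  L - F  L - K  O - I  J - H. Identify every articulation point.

Removing G increases the component count from 2 to 3, so G is a cut vertex.
Removing L increases the component count from 2 to 3, so L is a cut vertex.
By contrast removing P leaves 2 components; it is not a cut vertex. No other vertex is a cut vertex either.

G, L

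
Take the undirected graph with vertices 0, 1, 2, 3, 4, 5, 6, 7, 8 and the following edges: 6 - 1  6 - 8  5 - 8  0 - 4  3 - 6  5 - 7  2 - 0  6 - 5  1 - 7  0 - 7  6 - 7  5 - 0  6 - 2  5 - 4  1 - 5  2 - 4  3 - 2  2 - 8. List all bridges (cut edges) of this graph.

none

The edges on the cycle 6-1-5-8-6 are not bridges since each lies on that cycle.
Every edge lies on some cycle, so there are no bridges.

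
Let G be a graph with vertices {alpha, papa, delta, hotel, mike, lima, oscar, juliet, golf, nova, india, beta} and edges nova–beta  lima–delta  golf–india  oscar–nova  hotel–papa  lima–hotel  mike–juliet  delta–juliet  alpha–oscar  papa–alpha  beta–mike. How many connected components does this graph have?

Starting from golf we can reach golf, india. That is one component of size 2.
Starting from beta we can reach beta, lima, mike, nova, papa, alpha, delta, hotel, oscar, juliet. That is one component of size 10.
Total: 2 components.

2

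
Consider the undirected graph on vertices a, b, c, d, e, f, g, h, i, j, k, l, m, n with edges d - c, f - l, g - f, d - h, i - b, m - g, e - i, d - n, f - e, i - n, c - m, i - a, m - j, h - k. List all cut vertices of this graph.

Removing d increases the component count from 1 to 2, so d is a cut vertex.
Removing f increases the component count from 1 to 2, so f is a cut vertex.
Removing h increases the component count from 1 to 2, so h is a cut vertex.
Likewise i, m are cut vertices.
By contrast removing n leaves 1 component; it is not a cut vertex. No other vertex is a cut vertex either.

d, f, h, i, m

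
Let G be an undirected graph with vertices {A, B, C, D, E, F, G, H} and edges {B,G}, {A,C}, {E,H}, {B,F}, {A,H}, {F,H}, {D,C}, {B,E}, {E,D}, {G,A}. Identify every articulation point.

Removing C, for instance, still leaves 1 component. No single vertex removal increases the component count — the graph has no articulation points.

none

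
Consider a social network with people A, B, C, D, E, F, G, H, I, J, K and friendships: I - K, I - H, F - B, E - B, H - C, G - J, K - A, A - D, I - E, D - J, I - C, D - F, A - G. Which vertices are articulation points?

Removing I increases the component count from 1 to 2, so I is a cut vertex.
By contrast removing H leaves 1 component; it is not a cut vertex. No other vertex is a cut vertex either.

I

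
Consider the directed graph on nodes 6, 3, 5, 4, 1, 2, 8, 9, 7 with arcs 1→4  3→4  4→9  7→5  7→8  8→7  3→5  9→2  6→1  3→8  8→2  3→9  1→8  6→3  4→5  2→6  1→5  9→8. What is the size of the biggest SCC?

8

{1, 2, 3, 4, 6, 7, 8, 9} are all mutually reachable — one SCC of size 8.
{5} is an SCC by itself.
The largest has 8 vertices.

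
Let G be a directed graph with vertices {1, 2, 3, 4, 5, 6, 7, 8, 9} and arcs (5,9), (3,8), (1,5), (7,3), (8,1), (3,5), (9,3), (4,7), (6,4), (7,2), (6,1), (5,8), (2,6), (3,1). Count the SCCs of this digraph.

{1, 3, 5, 8, 9} are all mutually reachable — one SCC of size 5.
{2, 4, 6, 7} are all mutually reachable — one SCC of size 4.
That gives 2 strongly connected components.

2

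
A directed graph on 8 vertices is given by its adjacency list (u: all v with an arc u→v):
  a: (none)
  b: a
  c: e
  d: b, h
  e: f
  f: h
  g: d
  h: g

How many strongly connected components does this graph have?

6

{d, g, h} are all mutually reachable — one SCC of size 3.
{b} is an SCC by itself.
{a} is an SCC by itself.
{f} is an SCC by itself.
{c} is an SCC by itself.
(and 1 more singleton SCC)
That gives 6 strongly connected components.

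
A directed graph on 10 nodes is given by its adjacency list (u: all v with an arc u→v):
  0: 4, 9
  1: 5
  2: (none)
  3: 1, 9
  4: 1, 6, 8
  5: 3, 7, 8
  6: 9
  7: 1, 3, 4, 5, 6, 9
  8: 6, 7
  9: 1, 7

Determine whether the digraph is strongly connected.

No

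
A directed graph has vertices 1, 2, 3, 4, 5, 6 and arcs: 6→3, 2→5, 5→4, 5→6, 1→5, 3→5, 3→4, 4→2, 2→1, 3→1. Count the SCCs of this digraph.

1

{1, 2, 3, 4, 5, 6} are all mutually reachable — one SCC of size 6.
That gives 1 strongly connected component.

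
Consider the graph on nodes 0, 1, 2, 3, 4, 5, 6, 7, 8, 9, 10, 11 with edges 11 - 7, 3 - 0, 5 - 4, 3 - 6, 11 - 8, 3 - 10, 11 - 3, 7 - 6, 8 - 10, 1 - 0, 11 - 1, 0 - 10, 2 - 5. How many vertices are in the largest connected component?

9 is isolated — a component by itself.
Starting from 2 we can reach 2, 4, 5. That is one component of size 3.
Starting from 0 we can reach 0, 1, 3, 6, 7, 8, 10, 11. That is one component of size 8.
The largest has 8 vertices.

8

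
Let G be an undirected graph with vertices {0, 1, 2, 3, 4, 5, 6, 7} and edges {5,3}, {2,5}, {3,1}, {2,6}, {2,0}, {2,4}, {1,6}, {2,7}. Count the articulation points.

1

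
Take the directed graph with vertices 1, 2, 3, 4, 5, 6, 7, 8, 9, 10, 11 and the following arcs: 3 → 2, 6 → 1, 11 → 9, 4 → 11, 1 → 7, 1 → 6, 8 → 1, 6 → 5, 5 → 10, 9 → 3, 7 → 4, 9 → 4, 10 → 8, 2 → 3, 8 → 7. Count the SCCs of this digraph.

4

{1, 5, 6, 8, 10} are all mutually reachable — one SCC of size 5.
{4, 9, 11} are all mutually reachable — one SCC of size 3.
{2, 3} are all mutually reachable — one SCC of size 2.
{7} is an SCC by itself.
That gives 4 strongly connected components.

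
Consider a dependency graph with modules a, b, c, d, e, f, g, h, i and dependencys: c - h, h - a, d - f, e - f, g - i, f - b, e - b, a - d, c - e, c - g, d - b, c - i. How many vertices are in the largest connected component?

Starting from a we can reach a, b, c, d, e, f, g, h, i. That is one component of size 9.
The largest has 9 vertices.

9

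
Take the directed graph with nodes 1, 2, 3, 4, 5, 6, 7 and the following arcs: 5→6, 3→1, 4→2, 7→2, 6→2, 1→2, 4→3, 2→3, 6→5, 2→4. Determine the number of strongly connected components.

{1, 2, 3, 4} are all mutually reachable — one SCC of size 4.
{5, 6} are all mutually reachable — one SCC of size 2.
{7} is an SCC by itself.
That gives 3 strongly connected components.

3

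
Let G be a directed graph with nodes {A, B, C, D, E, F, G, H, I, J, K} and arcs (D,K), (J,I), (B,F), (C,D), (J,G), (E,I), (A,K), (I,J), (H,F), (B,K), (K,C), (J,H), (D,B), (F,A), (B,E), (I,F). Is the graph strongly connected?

No

There is no directed path from G to I, so the graph is not strongly connected.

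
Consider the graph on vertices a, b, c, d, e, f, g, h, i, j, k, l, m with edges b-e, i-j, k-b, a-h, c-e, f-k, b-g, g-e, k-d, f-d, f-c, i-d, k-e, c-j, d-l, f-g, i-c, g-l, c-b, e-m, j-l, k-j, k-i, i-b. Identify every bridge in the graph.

The edges on the cycle k-i-b-g-l-d-k are not bridges since each lies on that cycle.
But removing m-e disconnects m from e; removing a-h disconnects a from h — these are bridges.

a-h, e-m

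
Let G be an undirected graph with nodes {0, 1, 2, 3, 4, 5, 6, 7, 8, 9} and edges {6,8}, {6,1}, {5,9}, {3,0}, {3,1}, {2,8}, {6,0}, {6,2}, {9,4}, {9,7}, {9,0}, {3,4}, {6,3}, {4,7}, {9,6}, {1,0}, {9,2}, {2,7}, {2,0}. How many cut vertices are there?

1

Removing 9 increases the component count from 1 to 2, so 9 is a cut vertex.
By contrast removing 5 leaves 1 component; it is not a cut vertex. No other vertex is a cut vertex either.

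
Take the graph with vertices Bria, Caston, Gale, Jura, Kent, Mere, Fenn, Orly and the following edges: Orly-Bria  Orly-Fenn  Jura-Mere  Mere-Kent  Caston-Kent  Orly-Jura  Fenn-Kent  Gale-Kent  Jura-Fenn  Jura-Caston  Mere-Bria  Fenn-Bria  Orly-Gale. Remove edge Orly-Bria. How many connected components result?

1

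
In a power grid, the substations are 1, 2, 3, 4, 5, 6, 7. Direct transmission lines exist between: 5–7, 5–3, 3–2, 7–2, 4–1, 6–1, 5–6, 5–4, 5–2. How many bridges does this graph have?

0

The edges on the cycle 5-6-1-4-5 are not bridges since each lies on that cycle.
Every edge lies on some cycle, so there are no bridges.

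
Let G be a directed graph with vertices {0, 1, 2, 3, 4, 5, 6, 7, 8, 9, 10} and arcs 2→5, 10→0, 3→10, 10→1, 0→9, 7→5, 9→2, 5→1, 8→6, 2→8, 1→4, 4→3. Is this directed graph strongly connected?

There is no directed path from 9 to 7, so the graph is not strongly connected.

No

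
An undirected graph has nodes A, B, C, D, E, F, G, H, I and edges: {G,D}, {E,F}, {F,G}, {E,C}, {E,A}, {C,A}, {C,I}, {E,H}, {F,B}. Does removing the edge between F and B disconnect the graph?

Removing F–B leaves no path between F and B: the component count goes from 1 to 2. So it is a bridge.

Yes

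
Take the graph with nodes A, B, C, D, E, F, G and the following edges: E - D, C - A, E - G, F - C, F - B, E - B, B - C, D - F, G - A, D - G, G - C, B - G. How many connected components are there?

1

Starting from A we can reach A, B, C, D, E, F, G. That is one component of size 7.
Total: 1 component.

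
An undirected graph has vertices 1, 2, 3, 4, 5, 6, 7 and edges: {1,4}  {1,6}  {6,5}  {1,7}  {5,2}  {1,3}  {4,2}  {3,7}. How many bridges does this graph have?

0

The edges on the cycle 1-3-7-1 are not bridges since each lies on that cycle.
Every edge lies on some cycle, so there are no bridges.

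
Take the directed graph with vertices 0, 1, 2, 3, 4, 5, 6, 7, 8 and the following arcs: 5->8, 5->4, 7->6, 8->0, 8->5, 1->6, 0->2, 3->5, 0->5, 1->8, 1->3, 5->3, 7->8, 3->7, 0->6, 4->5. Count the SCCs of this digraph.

4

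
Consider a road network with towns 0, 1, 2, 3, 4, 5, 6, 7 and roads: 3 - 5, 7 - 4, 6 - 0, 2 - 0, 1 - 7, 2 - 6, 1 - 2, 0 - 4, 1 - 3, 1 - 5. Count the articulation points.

Removing 1 increases the component count from 1 to 2, so 1 is a cut vertex.
By contrast removing 7 leaves 1 component; it is not a cut vertex. No other vertex is a cut vertex either.

1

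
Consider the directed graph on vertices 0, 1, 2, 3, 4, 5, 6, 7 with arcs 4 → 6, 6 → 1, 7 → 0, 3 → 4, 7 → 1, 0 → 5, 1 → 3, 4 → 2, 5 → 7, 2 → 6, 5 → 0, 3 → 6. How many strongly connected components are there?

2

{1, 2, 3, 4, 6} are all mutually reachable — one SCC of size 5.
{0, 5, 7} are all mutually reachable — one SCC of size 3.
That gives 2 strongly connected components.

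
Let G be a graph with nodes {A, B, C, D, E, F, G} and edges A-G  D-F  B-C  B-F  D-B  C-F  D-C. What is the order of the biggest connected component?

E is isolated — a component by itself.
Starting from A we can reach A, G. That is one component of size 2.
Starting from B we can reach B, C, D, F. That is one component of size 4.
The largest has 4 vertices.

4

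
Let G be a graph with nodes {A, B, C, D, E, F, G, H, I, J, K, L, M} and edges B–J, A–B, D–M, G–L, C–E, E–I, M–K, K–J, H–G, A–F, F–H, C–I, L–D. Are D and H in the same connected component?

From D we can reach A, B, D, F, G, H, J, K, L, M, which includes H.

Yes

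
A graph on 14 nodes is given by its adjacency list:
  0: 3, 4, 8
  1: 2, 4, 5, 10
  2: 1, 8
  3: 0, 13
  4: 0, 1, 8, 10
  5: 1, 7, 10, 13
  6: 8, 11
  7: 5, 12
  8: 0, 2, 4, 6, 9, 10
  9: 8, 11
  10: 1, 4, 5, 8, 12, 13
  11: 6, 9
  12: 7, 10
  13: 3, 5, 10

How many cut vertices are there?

Removing 8 increases the component count from 1 to 2, so 8 is a cut vertex.
By contrast removing 11 leaves 1 component; it is not a cut vertex. No other vertex is a cut vertex either.

1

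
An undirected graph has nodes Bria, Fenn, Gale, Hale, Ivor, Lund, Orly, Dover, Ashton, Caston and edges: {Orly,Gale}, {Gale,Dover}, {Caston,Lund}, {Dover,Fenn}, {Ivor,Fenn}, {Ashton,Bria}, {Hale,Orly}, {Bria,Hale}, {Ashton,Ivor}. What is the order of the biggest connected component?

Starting from Lund we can reach Lund, Caston. That is one component of size 2.
Starting from Bria we can reach Bria, Fenn, Gale, Hale, Ivor, Orly, Dover, Ashton. That is one component of size 8.
The largest has 8 vertices.

8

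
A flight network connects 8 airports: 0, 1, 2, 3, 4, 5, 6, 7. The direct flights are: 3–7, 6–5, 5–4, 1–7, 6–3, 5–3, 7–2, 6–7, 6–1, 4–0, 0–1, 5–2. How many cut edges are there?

The edges on the cycle 6-5-4-0-1-6 are not bridges since each lies on that cycle.
Every edge lies on some cycle, so there are no bridges.

0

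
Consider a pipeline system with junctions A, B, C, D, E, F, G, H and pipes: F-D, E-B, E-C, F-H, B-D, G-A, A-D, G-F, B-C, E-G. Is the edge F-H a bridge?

Yes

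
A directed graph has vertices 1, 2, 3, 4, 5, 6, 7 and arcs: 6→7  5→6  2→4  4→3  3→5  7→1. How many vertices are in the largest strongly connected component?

1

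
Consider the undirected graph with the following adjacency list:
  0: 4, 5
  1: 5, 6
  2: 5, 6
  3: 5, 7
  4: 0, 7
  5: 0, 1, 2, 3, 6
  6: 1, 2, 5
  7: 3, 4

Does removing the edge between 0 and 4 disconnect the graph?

After removing 0-4, the path 0-5-3-7-4 still connects them, so the edge is not a bridge.

No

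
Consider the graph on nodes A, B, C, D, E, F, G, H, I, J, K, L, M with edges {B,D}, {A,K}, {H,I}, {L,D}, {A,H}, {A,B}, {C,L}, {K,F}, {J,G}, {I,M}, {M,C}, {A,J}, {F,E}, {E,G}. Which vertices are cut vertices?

A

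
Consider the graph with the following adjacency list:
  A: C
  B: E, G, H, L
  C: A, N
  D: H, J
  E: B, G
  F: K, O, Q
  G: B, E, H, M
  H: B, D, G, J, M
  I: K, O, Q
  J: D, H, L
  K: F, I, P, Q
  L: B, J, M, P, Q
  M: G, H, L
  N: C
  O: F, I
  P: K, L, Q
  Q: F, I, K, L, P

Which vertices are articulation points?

Removing C increases the component count from 2 to 3, so C is a cut vertex.
Removing L increases the component count from 2 to 3, so L is a cut vertex.
By contrast removing J leaves 2 components; it is not a cut vertex. No other vertex is a cut vertex either.

C, L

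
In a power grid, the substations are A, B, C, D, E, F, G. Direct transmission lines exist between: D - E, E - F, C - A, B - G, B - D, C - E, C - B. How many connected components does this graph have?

1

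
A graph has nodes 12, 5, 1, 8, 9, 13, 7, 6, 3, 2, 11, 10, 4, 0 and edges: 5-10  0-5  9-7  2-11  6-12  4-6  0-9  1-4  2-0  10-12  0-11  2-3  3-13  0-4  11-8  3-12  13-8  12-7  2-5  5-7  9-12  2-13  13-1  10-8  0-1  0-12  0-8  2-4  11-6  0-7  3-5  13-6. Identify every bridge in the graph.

none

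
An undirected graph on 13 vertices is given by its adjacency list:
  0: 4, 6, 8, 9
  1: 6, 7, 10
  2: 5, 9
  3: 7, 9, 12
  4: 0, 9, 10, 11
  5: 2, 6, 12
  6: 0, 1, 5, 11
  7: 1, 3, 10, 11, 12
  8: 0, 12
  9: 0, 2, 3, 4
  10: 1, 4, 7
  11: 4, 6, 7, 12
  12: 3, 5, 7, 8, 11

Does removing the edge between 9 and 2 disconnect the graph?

After removing 9-2, the path 9-0-6-5-2 still connects them, so the edge is not a bridge.

No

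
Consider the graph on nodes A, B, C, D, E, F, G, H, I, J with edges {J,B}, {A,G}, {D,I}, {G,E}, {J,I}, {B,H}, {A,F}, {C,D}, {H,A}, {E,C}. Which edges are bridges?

The edges on the cycle J-B-H-A-G-E-C-D-I-J are not bridges since each lies on that cycle.
But removing F–A disconnects F from A — this is a bridge.

A-F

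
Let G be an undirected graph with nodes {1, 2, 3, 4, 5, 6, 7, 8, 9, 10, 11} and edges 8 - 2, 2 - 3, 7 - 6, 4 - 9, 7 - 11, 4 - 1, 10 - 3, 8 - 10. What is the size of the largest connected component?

4

5 is isolated — a component by itself.
Starting from 6 we can reach 6, 7, 11. That is one component of size 3.
Starting from 1 we can reach 1, 4, 9. That is one component of size 3.
Starting from 2 we can reach 2, 3, 8, 10. That is one component of size 4.
The largest has 4 vertices.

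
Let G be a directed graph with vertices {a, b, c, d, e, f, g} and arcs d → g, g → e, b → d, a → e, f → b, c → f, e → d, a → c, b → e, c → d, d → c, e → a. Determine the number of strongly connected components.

{a, b, c, d, e, f, g} are all mutually reachable — one SCC of size 7.
That gives 1 strongly connected component.

1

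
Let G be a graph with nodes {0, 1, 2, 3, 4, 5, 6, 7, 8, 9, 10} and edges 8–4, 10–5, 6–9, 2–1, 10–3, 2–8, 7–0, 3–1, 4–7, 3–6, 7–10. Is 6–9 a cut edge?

Yes

Removing 6–9 leaves no path between 6 and 9: the component count goes from 1 to 2. So it is a bridge.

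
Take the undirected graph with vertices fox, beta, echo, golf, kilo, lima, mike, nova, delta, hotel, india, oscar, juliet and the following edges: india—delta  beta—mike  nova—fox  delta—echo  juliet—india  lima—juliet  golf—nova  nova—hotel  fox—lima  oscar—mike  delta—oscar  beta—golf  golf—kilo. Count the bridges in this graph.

3

The edges on the cycle beta-golf-nova-fox-lima-juliet-india-delta-oscar-mike-beta are not bridges since each lies on that cycle.
But removing echo—delta disconnects echo from delta; removing golf—kilo disconnects golf from kilo; removing nova—hotel disconnects nova from hotel — these are bridges.
That makes 3 bridges.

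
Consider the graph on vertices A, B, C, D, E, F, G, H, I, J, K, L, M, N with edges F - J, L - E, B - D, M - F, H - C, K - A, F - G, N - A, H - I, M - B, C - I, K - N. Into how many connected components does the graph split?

4

Starting from E we can reach E, L. That is one component of size 2.
Starting from A we can reach A, K, N. That is one component of size 3.
Starting from C we can reach C, H, I. That is one component of size 3.
Starting from B we can reach B, D, F, G, J, M. That is one component of size 6.
Total: 4 components.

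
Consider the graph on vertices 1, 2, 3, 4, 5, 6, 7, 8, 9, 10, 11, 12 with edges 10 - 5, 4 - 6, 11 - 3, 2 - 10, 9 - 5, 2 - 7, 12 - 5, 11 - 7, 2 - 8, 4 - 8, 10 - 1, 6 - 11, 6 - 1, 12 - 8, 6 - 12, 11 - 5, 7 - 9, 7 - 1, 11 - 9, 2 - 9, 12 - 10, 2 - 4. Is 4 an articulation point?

Deleting 4 leaves 1 component (was 1) (its neighbors 2, 6, 8 remain connected to each other), so 4 is not a cut vertex.

No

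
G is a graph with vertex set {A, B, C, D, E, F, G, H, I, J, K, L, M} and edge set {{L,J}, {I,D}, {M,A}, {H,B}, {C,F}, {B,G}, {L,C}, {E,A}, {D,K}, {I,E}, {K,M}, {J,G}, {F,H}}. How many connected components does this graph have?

Starting from A we can reach A, D, E, I, K, M. That is one component of size 6.
Starting from B we can reach B, C, F, G, H, J, L. That is one component of size 7.
Total: 2 components.

2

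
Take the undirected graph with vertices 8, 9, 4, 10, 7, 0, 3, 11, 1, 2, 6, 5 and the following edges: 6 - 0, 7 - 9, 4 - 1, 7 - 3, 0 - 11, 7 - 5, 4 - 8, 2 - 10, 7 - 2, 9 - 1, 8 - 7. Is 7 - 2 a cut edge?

Removing 7 - 2 leaves no path between 7 and 2: the component count goes from 2 to 3. So it is a bridge.

Yes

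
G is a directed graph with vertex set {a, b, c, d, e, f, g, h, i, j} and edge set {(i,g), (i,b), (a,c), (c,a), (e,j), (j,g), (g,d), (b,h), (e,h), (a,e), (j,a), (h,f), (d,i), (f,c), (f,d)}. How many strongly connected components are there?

1

{a, b, c, d, e, f, g, h, i, j} are all mutually reachable — one SCC of size 10.
That gives 1 strongly connected component.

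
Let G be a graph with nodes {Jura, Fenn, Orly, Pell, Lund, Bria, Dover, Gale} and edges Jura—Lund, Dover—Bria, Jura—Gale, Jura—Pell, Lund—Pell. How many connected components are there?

4

Orly is isolated — a component by itself.
Fenn is isolated — a component by itself.
Starting from Bria we can reach Bria, Dover. That is one component of size 2.
Starting from Gale we can reach Gale, Jura, Lund, Pell. That is one component of size 4.
Total: 4 components.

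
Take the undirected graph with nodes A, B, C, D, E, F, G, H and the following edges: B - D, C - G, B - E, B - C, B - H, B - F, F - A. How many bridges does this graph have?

7

removing A - F disconnects A from F; removing F - B disconnects F from B; removing E - B disconnects E from B; removing C - G disconnects C from G — these are bridges.
In total 7 edges are bridges.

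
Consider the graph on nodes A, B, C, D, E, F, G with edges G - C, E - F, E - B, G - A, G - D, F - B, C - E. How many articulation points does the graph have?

3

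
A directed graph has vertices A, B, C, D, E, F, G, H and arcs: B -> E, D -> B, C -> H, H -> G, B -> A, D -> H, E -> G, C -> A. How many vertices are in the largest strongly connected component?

1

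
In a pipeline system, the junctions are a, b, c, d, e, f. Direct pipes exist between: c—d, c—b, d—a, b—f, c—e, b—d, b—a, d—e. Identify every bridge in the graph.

b-f

The edges on the cycle c-b-a-d-c are not bridges since each lies on that cycle.
But removing b—f disconnects b from f — this is a bridge.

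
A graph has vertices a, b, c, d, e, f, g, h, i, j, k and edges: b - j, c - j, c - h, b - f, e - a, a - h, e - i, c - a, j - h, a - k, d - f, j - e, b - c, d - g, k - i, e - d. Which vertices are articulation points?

d

Removing d increases the component count from 1 to 2, so d is a cut vertex.
By contrast removing i leaves 1 component; it is not a cut vertex. No other vertex is a cut vertex either.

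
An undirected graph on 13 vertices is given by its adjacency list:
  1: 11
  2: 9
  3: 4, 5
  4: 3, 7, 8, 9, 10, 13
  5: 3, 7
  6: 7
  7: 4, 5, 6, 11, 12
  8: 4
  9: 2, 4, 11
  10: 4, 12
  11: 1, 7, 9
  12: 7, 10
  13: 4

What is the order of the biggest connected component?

13

Starting from 1 we can reach 1, 2, 3, 4, 5, 6, 7, 8, 9, 10, 11, 12, 13. That is one component of size 13.
The largest has 13 vertices.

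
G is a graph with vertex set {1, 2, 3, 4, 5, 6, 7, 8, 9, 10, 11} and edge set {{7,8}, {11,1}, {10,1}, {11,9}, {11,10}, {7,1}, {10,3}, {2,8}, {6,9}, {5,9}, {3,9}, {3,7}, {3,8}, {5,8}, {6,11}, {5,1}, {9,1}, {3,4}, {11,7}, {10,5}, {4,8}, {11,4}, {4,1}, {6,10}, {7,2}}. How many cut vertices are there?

Removing 5, for instance, still leaves 1 component. No single vertex removal increases the component count — the graph has no articulation points.

0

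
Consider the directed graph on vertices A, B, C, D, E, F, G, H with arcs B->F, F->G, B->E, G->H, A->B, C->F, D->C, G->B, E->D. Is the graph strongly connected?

There is no directed path from H to A, so the graph is not strongly connected.

No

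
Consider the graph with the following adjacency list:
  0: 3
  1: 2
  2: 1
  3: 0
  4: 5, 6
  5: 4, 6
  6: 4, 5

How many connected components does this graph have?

3

Starting from 1 we can reach 1, 2. That is one component of size 2.
Starting from 0 we can reach 0, 3. That is one component of size 2.
Starting from 4 we can reach 4, 5, 6. That is one component of size 3.
Total: 3 components.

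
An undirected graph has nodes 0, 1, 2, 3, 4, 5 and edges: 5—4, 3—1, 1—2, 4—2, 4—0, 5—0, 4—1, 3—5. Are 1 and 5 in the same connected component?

From 1 we can reach 0, 1, 2, 3, 4, 5, which includes 5.

Yes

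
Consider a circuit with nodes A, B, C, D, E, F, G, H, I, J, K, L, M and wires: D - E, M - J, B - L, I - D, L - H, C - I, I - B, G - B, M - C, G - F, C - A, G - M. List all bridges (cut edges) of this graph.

The edges on the cycle G-M-C-I-B-G are not bridges since each lies on that cycle.
But removing M - J disconnects M from J; removing D - I disconnects D from I; removing D - E disconnects D from E; removing C - A disconnects C from A — these are bridges.
In total 7 edges are bridges.

A-C, B-L, D-E, D-I, F-G, H-L, J-M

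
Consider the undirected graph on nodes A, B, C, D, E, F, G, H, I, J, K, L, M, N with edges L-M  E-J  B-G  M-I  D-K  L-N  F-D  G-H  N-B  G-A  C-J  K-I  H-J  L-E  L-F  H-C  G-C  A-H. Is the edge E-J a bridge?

No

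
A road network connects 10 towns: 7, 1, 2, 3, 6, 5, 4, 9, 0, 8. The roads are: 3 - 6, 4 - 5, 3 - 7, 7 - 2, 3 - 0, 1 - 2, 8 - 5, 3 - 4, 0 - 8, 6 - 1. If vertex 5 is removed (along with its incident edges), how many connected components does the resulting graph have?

2

With 5 gone, the remaining components are: {9}; {0, 1, 2, 3, 4, 6, 7, 8}.
That is 2 components.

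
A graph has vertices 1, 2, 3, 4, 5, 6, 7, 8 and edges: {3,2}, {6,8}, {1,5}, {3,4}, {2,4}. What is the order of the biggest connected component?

7 is isolated — a component by itself.
Starting from 1 we can reach 1, 5. That is one component of size 2.
Starting from 6 we can reach 6, 8. That is one component of size 2.
Starting from 2 we can reach 2, 3, 4. That is one component of size 3.
The largest has 3 vertices.

3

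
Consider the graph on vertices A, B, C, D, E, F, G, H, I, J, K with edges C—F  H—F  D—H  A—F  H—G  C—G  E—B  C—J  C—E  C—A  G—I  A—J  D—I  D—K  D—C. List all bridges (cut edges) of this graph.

B-E, C-E, D-K

The edges on the cycle C-A-J-C are not bridges since each lies on that cycle.
But removing K—D disconnects K from D; removing E—C disconnects E from C; removing B—E disconnects B from E — these are bridges.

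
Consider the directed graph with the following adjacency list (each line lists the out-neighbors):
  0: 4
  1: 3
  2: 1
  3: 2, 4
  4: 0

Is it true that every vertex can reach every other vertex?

No

There is no directed path from 4 to 3, so the graph is not strongly connected.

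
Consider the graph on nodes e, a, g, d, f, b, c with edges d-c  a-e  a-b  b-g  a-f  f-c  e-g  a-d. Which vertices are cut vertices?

Removing a increases the component count from 1 to 2, so a is a cut vertex.
By contrast removing f leaves 1 component; it is not a cut vertex. No other vertex is a cut vertex either.

a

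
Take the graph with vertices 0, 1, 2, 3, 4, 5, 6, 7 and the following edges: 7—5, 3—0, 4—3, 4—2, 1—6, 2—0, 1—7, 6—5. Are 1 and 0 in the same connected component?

No

The component containing 1 is {1, 5, 6, 7}, and 0 is not in it.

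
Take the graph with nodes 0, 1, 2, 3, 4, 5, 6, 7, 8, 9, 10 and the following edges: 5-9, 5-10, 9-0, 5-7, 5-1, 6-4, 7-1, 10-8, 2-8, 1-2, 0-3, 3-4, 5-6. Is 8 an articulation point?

Deleting 8 leaves 1 component (was 1) (its neighbors 2, 10 remain connected to each other), so 8 is not a cut vertex.

No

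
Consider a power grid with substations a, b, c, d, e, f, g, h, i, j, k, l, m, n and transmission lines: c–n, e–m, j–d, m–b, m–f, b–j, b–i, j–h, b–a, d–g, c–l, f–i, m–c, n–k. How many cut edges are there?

The edges on the cycle m-f-i-b-m are not bridges since each lies on that cycle.
But removing c–m disconnects c from m; removing l–c disconnects l from c; removing a–b disconnects a from b; removing j–h disconnects j from h — these are bridges.
In total 10 edges are bridges.

10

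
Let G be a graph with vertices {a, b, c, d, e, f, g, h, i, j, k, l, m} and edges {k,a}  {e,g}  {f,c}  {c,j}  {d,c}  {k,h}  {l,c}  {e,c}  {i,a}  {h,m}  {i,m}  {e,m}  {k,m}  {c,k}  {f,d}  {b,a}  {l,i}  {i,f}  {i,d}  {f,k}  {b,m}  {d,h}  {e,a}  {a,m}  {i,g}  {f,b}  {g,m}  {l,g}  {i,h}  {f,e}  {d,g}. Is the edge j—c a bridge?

Yes

Removing j—c leaves no path between j and c: the component count goes from 1 to 2. So it is a bridge.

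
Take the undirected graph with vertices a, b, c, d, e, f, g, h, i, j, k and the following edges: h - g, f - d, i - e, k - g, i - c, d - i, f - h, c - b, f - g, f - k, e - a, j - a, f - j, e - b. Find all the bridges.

The edges on the cycle f-k-g-f are not bridges since each lies on that cycle.
Every edge lies on some cycle, so there are no bridges.

none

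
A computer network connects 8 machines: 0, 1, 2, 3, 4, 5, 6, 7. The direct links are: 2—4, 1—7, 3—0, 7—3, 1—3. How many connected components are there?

4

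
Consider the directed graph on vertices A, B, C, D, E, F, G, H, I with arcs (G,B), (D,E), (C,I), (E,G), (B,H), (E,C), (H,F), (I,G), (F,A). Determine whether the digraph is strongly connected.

No

There is no directed path from C to E, so the graph is not strongly connected.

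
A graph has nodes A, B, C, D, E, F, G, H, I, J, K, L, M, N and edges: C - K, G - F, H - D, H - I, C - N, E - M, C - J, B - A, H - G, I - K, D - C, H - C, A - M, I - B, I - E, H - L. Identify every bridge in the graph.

C-J, C-N, F-G, G-H, H-L

The edges on the cycle H-D-C-H are not bridges since each lies on that cycle.
But removing C - N disconnects C from N; removing G - H disconnects G from H; removing F - G disconnects F from G; removing J - C disconnects J from C — these are bridges.
In total 5 edges are bridges.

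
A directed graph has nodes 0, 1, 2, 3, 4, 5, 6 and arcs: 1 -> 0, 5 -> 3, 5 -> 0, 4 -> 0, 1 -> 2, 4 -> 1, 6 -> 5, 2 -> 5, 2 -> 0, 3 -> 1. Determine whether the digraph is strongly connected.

There is no directed path from 6 to 4, so the graph is not strongly connected.

No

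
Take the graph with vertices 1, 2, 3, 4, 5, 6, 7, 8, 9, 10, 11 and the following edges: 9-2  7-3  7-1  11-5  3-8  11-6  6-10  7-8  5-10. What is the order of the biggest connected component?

4 is isolated — a component by itself.
Starting from 2 we can reach 2, 9. That is one component of size 2.
Starting from 1 we can reach 1, 3, 7, 8. That is one component of size 4.
Starting from 5 we can reach 5, 6, 10, 11. That is one component of size 4.
The largest has 4 vertices.

4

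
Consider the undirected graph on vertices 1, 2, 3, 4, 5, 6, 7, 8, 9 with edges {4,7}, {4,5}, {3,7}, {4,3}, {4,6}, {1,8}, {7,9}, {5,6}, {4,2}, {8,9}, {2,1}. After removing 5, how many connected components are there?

With 5 gone, the remaining components are: {1, 2, 3, 4, 6, 7, 8, 9}.
That is 1 component.

1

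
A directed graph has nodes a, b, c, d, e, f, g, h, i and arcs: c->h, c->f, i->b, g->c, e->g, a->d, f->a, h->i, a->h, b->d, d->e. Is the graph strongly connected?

Yes

From d we can reach every vertex (a, b, c, d, e, f, g, h, i), and every vertex can reach d (a, b, c, d, e, f, g, h, i). So the whole graph is one strongly connected component.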